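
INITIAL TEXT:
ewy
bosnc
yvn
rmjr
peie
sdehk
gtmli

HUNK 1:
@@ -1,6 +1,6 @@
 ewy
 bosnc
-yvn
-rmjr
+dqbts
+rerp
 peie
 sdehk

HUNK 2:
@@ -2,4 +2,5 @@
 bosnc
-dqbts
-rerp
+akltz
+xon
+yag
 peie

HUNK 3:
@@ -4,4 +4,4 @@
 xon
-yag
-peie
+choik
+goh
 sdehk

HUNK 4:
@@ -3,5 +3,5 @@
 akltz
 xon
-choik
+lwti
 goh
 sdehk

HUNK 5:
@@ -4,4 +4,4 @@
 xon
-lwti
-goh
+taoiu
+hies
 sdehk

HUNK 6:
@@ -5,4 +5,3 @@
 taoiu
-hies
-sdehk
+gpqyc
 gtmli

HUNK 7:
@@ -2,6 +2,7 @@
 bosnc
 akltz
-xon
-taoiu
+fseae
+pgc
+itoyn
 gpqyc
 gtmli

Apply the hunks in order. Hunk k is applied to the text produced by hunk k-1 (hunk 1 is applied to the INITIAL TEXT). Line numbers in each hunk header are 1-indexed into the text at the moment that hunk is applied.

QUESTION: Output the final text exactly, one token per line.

Answer: ewy
bosnc
akltz
fseae
pgc
itoyn
gpqyc
gtmli

Derivation:
Hunk 1: at line 1 remove [yvn,rmjr] add [dqbts,rerp] -> 7 lines: ewy bosnc dqbts rerp peie sdehk gtmli
Hunk 2: at line 2 remove [dqbts,rerp] add [akltz,xon,yag] -> 8 lines: ewy bosnc akltz xon yag peie sdehk gtmli
Hunk 3: at line 4 remove [yag,peie] add [choik,goh] -> 8 lines: ewy bosnc akltz xon choik goh sdehk gtmli
Hunk 4: at line 3 remove [choik] add [lwti] -> 8 lines: ewy bosnc akltz xon lwti goh sdehk gtmli
Hunk 5: at line 4 remove [lwti,goh] add [taoiu,hies] -> 8 lines: ewy bosnc akltz xon taoiu hies sdehk gtmli
Hunk 6: at line 5 remove [hies,sdehk] add [gpqyc] -> 7 lines: ewy bosnc akltz xon taoiu gpqyc gtmli
Hunk 7: at line 2 remove [xon,taoiu] add [fseae,pgc,itoyn] -> 8 lines: ewy bosnc akltz fseae pgc itoyn gpqyc gtmli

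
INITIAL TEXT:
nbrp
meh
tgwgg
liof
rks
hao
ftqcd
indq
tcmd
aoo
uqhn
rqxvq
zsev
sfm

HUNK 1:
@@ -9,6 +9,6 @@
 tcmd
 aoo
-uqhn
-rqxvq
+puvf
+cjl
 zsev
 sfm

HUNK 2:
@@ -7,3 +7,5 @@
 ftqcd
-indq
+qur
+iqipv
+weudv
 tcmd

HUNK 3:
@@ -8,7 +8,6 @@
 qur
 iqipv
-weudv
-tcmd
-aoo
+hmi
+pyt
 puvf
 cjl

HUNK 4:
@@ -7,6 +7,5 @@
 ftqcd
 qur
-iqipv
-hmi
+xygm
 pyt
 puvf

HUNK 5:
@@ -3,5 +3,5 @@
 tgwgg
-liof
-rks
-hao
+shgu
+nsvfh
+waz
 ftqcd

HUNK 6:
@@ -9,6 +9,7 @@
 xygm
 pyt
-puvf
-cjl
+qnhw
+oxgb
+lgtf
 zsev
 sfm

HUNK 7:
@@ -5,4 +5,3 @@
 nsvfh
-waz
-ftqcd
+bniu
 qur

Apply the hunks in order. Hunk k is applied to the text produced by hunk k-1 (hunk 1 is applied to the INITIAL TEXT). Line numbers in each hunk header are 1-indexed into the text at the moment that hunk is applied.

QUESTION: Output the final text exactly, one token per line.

Hunk 1: at line 9 remove [uqhn,rqxvq] add [puvf,cjl] -> 14 lines: nbrp meh tgwgg liof rks hao ftqcd indq tcmd aoo puvf cjl zsev sfm
Hunk 2: at line 7 remove [indq] add [qur,iqipv,weudv] -> 16 lines: nbrp meh tgwgg liof rks hao ftqcd qur iqipv weudv tcmd aoo puvf cjl zsev sfm
Hunk 3: at line 8 remove [weudv,tcmd,aoo] add [hmi,pyt] -> 15 lines: nbrp meh tgwgg liof rks hao ftqcd qur iqipv hmi pyt puvf cjl zsev sfm
Hunk 4: at line 7 remove [iqipv,hmi] add [xygm] -> 14 lines: nbrp meh tgwgg liof rks hao ftqcd qur xygm pyt puvf cjl zsev sfm
Hunk 5: at line 3 remove [liof,rks,hao] add [shgu,nsvfh,waz] -> 14 lines: nbrp meh tgwgg shgu nsvfh waz ftqcd qur xygm pyt puvf cjl zsev sfm
Hunk 6: at line 9 remove [puvf,cjl] add [qnhw,oxgb,lgtf] -> 15 lines: nbrp meh tgwgg shgu nsvfh waz ftqcd qur xygm pyt qnhw oxgb lgtf zsev sfm
Hunk 7: at line 5 remove [waz,ftqcd] add [bniu] -> 14 lines: nbrp meh tgwgg shgu nsvfh bniu qur xygm pyt qnhw oxgb lgtf zsev sfm

Answer: nbrp
meh
tgwgg
shgu
nsvfh
bniu
qur
xygm
pyt
qnhw
oxgb
lgtf
zsev
sfm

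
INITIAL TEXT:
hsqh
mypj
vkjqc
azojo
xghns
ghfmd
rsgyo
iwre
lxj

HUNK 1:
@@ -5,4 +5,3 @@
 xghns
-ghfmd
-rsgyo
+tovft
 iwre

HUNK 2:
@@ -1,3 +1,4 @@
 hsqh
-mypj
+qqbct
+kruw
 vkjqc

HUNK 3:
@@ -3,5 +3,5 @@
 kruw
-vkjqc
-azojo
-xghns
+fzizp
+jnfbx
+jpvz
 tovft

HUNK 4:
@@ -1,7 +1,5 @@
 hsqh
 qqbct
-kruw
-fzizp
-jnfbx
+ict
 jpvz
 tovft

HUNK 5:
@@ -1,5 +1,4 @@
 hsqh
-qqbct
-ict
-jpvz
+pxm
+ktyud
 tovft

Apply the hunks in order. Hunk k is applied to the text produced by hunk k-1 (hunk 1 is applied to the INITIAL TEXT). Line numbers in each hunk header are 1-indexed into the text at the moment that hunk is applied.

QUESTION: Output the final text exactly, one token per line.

Hunk 1: at line 5 remove [ghfmd,rsgyo] add [tovft] -> 8 lines: hsqh mypj vkjqc azojo xghns tovft iwre lxj
Hunk 2: at line 1 remove [mypj] add [qqbct,kruw] -> 9 lines: hsqh qqbct kruw vkjqc azojo xghns tovft iwre lxj
Hunk 3: at line 3 remove [vkjqc,azojo,xghns] add [fzizp,jnfbx,jpvz] -> 9 lines: hsqh qqbct kruw fzizp jnfbx jpvz tovft iwre lxj
Hunk 4: at line 1 remove [kruw,fzizp,jnfbx] add [ict] -> 7 lines: hsqh qqbct ict jpvz tovft iwre lxj
Hunk 5: at line 1 remove [qqbct,ict,jpvz] add [pxm,ktyud] -> 6 lines: hsqh pxm ktyud tovft iwre lxj

Answer: hsqh
pxm
ktyud
tovft
iwre
lxj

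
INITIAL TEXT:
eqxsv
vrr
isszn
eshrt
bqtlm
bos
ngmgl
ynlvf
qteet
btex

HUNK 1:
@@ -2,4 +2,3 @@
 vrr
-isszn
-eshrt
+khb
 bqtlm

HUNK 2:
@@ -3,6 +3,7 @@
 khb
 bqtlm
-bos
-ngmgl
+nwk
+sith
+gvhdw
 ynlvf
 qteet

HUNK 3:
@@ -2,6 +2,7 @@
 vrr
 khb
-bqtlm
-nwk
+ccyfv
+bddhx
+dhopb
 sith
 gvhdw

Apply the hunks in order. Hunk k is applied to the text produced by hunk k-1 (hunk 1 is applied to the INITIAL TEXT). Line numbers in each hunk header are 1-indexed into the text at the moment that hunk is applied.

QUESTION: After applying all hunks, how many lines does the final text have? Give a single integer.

Answer: 11

Derivation:
Hunk 1: at line 2 remove [isszn,eshrt] add [khb] -> 9 lines: eqxsv vrr khb bqtlm bos ngmgl ynlvf qteet btex
Hunk 2: at line 3 remove [bos,ngmgl] add [nwk,sith,gvhdw] -> 10 lines: eqxsv vrr khb bqtlm nwk sith gvhdw ynlvf qteet btex
Hunk 3: at line 2 remove [bqtlm,nwk] add [ccyfv,bddhx,dhopb] -> 11 lines: eqxsv vrr khb ccyfv bddhx dhopb sith gvhdw ynlvf qteet btex
Final line count: 11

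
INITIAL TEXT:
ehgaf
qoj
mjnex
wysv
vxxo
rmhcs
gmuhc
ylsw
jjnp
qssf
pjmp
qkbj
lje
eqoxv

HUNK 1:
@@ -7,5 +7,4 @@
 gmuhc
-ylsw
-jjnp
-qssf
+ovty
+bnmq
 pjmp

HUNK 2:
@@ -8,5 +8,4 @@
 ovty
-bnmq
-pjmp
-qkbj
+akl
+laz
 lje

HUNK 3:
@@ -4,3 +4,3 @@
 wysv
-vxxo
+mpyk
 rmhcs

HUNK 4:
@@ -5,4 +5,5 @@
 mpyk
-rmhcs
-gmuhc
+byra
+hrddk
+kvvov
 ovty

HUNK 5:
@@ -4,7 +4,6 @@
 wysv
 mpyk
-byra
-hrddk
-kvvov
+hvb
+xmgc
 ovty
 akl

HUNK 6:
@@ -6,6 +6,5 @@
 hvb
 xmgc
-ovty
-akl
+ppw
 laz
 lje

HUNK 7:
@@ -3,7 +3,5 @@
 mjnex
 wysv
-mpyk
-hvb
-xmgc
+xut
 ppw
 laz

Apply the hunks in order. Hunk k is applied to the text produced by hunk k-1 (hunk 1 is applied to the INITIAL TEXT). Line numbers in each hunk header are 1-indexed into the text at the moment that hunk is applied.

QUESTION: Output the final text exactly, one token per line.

Answer: ehgaf
qoj
mjnex
wysv
xut
ppw
laz
lje
eqoxv

Derivation:
Hunk 1: at line 7 remove [ylsw,jjnp,qssf] add [ovty,bnmq] -> 13 lines: ehgaf qoj mjnex wysv vxxo rmhcs gmuhc ovty bnmq pjmp qkbj lje eqoxv
Hunk 2: at line 8 remove [bnmq,pjmp,qkbj] add [akl,laz] -> 12 lines: ehgaf qoj mjnex wysv vxxo rmhcs gmuhc ovty akl laz lje eqoxv
Hunk 3: at line 4 remove [vxxo] add [mpyk] -> 12 lines: ehgaf qoj mjnex wysv mpyk rmhcs gmuhc ovty akl laz lje eqoxv
Hunk 4: at line 5 remove [rmhcs,gmuhc] add [byra,hrddk,kvvov] -> 13 lines: ehgaf qoj mjnex wysv mpyk byra hrddk kvvov ovty akl laz lje eqoxv
Hunk 5: at line 4 remove [byra,hrddk,kvvov] add [hvb,xmgc] -> 12 lines: ehgaf qoj mjnex wysv mpyk hvb xmgc ovty akl laz lje eqoxv
Hunk 6: at line 6 remove [ovty,akl] add [ppw] -> 11 lines: ehgaf qoj mjnex wysv mpyk hvb xmgc ppw laz lje eqoxv
Hunk 7: at line 3 remove [mpyk,hvb,xmgc] add [xut] -> 9 lines: ehgaf qoj mjnex wysv xut ppw laz lje eqoxv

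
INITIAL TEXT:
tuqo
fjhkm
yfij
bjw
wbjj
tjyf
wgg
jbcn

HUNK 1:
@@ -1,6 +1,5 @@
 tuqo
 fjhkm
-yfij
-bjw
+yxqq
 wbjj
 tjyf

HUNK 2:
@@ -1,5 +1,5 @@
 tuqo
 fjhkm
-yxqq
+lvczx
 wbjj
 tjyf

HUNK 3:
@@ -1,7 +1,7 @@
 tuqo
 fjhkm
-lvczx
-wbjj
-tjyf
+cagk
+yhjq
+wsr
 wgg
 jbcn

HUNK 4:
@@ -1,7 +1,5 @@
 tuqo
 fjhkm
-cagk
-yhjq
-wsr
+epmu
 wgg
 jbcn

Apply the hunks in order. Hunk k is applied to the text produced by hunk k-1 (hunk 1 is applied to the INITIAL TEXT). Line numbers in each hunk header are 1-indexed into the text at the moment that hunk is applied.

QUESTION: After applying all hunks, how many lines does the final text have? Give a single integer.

Hunk 1: at line 1 remove [yfij,bjw] add [yxqq] -> 7 lines: tuqo fjhkm yxqq wbjj tjyf wgg jbcn
Hunk 2: at line 1 remove [yxqq] add [lvczx] -> 7 lines: tuqo fjhkm lvczx wbjj tjyf wgg jbcn
Hunk 3: at line 1 remove [lvczx,wbjj,tjyf] add [cagk,yhjq,wsr] -> 7 lines: tuqo fjhkm cagk yhjq wsr wgg jbcn
Hunk 4: at line 1 remove [cagk,yhjq,wsr] add [epmu] -> 5 lines: tuqo fjhkm epmu wgg jbcn
Final line count: 5

Answer: 5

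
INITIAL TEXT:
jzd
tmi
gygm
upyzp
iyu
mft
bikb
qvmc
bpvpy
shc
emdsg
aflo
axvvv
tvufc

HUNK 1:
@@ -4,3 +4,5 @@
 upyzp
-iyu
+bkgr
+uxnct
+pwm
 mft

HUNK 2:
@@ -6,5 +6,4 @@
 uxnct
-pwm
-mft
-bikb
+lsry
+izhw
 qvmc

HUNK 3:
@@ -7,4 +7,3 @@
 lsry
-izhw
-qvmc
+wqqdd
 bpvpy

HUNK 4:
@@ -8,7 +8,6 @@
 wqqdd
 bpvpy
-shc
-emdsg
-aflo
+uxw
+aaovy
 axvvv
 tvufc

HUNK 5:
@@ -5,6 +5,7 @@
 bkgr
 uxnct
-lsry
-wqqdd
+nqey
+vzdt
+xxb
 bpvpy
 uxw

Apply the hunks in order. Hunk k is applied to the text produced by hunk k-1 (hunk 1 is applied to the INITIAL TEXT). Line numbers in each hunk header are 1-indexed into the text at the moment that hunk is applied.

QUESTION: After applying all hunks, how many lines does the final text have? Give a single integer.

Answer: 14

Derivation:
Hunk 1: at line 4 remove [iyu] add [bkgr,uxnct,pwm] -> 16 lines: jzd tmi gygm upyzp bkgr uxnct pwm mft bikb qvmc bpvpy shc emdsg aflo axvvv tvufc
Hunk 2: at line 6 remove [pwm,mft,bikb] add [lsry,izhw] -> 15 lines: jzd tmi gygm upyzp bkgr uxnct lsry izhw qvmc bpvpy shc emdsg aflo axvvv tvufc
Hunk 3: at line 7 remove [izhw,qvmc] add [wqqdd] -> 14 lines: jzd tmi gygm upyzp bkgr uxnct lsry wqqdd bpvpy shc emdsg aflo axvvv tvufc
Hunk 4: at line 8 remove [shc,emdsg,aflo] add [uxw,aaovy] -> 13 lines: jzd tmi gygm upyzp bkgr uxnct lsry wqqdd bpvpy uxw aaovy axvvv tvufc
Hunk 5: at line 5 remove [lsry,wqqdd] add [nqey,vzdt,xxb] -> 14 lines: jzd tmi gygm upyzp bkgr uxnct nqey vzdt xxb bpvpy uxw aaovy axvvv tvufc
Final line count: 14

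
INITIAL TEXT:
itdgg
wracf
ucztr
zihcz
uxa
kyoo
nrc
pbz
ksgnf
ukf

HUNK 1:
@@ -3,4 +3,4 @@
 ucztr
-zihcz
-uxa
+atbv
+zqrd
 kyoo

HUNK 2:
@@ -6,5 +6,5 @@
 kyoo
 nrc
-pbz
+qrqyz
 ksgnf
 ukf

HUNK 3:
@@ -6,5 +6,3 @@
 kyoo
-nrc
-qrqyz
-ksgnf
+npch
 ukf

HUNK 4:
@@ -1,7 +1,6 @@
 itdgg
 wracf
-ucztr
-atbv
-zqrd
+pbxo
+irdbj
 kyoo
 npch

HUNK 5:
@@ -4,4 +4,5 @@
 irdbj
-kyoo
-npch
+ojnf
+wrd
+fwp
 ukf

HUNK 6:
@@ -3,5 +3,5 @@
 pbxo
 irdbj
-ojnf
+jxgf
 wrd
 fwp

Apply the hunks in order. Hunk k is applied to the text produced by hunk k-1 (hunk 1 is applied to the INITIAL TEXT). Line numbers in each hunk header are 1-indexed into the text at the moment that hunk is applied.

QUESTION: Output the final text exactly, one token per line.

Answer: itdgg
wracf
pbxo
irdbj
jxgf
wrd
fwp
ukf

Derivation:
Hunk 1: at line 3 remove [zihcz,uxa] add [atbv,zqrd] -> 10 lines: itdgg wracf ucztr atbv zqrd kyoo nrc pbz ksgnf ukf
Hunk 2: at line 6 remove [pbz] add [qrqyz] -> 10 lines: itdgg wracf ucztr atbv zqrd kyoo nrc qrqyz ksgnf ukf
Hunk 3: at line 6 remove [nrc,qrqyz,ksgnf] add [npch] -> 8 lines: itdgg wracf ucztr atbv zqrd kyoo npch ukf
Hunk 4: at line 1 remove [ucztr,atbv,zqrd] add [pbxo,irdbj] -> 7 lines: itdgg wracf pbxo irdbj kyoo npch ukf
Hunk 5: at line 4 remove [kyoo,npch] add [ojnf,wrd,fwp] -> 8 lines: itdgg wracf pbxo irdbj ojnf wrd fwp ukf
Hunk 6: at line 3 remove [ojnf] add [jxgf] -> 8 lines: itdgg wracf pbxo irdbj jxgf wrd fwp ukf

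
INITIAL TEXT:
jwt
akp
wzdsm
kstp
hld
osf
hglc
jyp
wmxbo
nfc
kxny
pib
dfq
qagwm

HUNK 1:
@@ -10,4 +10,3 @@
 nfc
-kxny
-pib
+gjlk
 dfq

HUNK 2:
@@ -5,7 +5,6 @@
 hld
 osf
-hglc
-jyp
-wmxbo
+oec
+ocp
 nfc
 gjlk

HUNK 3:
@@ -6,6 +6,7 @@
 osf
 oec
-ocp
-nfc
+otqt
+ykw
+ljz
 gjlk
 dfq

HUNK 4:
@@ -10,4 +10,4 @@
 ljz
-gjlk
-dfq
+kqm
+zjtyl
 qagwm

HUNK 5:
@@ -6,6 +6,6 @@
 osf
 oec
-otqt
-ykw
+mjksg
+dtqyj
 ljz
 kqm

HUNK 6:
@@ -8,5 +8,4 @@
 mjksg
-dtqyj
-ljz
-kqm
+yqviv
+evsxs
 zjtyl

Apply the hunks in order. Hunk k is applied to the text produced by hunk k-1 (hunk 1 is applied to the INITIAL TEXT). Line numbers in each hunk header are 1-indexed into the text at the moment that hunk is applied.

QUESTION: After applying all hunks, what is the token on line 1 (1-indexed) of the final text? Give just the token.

Answer: jwt

Derivation:
Hunk 1: at line 10 remove [kxny,pib] add [gjlk] -> 13 lines: jwt akp wzdsm kstp hld osf hglc jyp wmxbo nfc gjlk dfq qagwm
Hunk 2: at line 5 remove [hglc,jyp,wmxbo] add [oec,ocp] -> 12 lines: jwt akp wzdsm kstp hld osf oec ocp nfc gjlk dfq qagwm
Hunk 3: at line 6 remove [ocp,nfc] add [otqt,ykw,ljz] -> 13 lines: jwt akp wzdsm kstp hld osf oec otqt ykw ljz gjlk dfq qagwm
Hunk 4: at line 10 remove [gjlk,dfq] add [kqm,zjtyl] -> 13 lines: jwt akp wzdsm kstp hld osf oec otqt ykw ljz kqm zjtyl qagwm
Hunk 5: at line 6 remove [otqt,ykw] add [mjksg,dtqyj] -> 13 lines: jwt akp wzdsm kstp hld osf oec mjksg dtqyj ljz kqm zjtyl qagwm
Hunk 6: at line 8 remove [dtqyj,ljz,kqm] add [yqviv,evsxs] -> 12 lines: jwt akp wzdsm kstp hld osf oec mjksg yqviv evsxs zjtyl qagwm
Final line 1: jwt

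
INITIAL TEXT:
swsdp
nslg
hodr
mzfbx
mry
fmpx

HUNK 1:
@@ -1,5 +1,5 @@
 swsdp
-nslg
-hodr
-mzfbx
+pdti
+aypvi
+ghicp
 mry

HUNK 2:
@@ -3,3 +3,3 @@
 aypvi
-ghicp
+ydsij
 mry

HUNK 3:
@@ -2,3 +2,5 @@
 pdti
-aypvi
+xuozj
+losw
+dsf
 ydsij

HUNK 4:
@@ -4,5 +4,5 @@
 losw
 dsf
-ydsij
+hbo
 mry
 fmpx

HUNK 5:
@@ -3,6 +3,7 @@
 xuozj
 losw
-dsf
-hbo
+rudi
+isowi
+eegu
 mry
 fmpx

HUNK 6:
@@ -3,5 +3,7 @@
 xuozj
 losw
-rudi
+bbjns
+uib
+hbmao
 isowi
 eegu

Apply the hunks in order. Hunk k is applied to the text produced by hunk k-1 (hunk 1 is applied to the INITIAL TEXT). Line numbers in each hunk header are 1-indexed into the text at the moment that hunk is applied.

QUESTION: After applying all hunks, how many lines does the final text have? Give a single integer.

Hunk 1: at line 1 remove [nslg,hodr,mzfbx] add [pdti,aypvi,ghicp] -> 6 lines: swsdp pdti aypvi ghicp mry fmpx
Hunk 2: at line 3 remove [ghicp] add [ydsij] -> 6 lines: swsdp pdti aypvi ydsij mry fmpx
Hunk 3: at line 2 remove [aypvi] add [xuozj,losw,dsf] -> 8 lines: swsdp pdti xuozj losw dsf ydsij mry fmpx
Hunk 4: at line 4 remove [ydsij] add [hbo] -> 8 lines: swsdp pdti xuozj losw dsf hbo mry fmpx
Hunk 5: at line 3 remove [dsf,hbo] add [rudi,isowi,eegu] -> 9 lines: swsdp pdti xuozj losw rudi isowi eegu mry fmpx
Hunk 6: at line 3 remove [rudi] add [bbjns,uib,hbmao] -> 11 lines: swsdp pdti xuozj losw bbjns uib hbmao isowi eegu mry fmpx
Final line count: 11

Answer: 11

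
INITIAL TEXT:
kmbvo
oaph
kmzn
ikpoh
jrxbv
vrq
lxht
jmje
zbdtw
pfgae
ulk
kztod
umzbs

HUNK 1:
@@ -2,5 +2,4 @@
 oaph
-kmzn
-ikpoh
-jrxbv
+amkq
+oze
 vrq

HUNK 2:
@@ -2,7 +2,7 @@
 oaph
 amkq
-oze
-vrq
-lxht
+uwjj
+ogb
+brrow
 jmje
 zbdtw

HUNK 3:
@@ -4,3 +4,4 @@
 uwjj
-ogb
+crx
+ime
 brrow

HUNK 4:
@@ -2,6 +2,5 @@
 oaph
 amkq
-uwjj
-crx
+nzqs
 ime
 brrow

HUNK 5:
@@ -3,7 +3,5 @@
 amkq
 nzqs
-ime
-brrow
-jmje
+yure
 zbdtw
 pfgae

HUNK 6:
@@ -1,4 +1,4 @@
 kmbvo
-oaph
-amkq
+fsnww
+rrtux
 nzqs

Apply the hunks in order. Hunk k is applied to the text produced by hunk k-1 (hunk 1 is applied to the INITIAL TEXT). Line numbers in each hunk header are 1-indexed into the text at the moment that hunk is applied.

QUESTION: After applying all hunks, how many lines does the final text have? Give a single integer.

Hunk 1: at line 2 remove [kmzn,ikpoh,jrxbv] add [amkq,oze] -> 12 lines: kmbvo oaph amkq oze vrq lxht jmje zbdtw pfgae ulk kztod umzbs
Hunk 2: at line 2 remove [oze,vrq,lxht] add [uwjj,ogb,brrow] -> 12 lines: kmbvo oaph amkq uwjj ogb brrow jmje zbdtw pfgae ulk kztod umzbs
Hunk 3: at line 4 remove [ogb] add [crx,ime] -> 13 lines: kmbvo oaph amkq uwjj crx ime brrow jmje zbdtw pfgae ulk kztod umzbs
Hunk 4: at line 2 remove [uwjj,crx] add [nzqs] -> 12 lines: kmbvo oaph amkq nzqs ime brrow jmje zbdtw pfgae ulk kztod umzbs
Hunk 5: at line 3 remove [ime,brrow,jmje] add [yure] -> 10 lines: kmbvo oaph amkq nzqs yure zbdtw pfgae ulk kztod umzbs
Hunk 6: at line 1 remove [oaph,amkq] add [fsnww,rrtux] -> 10 lines: kmbvo fsnww rrtux nzqs yure zbdtw pfgae ulk kztod umzbs
Final line count: 10

Answer: 10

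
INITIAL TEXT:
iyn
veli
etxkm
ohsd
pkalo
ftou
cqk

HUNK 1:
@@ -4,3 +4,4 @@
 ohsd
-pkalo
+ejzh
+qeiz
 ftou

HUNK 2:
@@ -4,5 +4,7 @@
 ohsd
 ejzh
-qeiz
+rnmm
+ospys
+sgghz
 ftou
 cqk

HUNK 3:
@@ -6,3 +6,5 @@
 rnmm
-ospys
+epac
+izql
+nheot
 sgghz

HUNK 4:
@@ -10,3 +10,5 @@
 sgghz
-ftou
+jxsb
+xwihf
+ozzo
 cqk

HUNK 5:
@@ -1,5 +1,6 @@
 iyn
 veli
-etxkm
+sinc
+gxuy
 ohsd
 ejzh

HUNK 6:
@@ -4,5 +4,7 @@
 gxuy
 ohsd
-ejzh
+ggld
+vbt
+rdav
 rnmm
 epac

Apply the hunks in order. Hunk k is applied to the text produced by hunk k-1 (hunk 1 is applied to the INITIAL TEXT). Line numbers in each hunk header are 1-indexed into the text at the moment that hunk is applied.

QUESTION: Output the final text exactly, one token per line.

Hunk 1: at line 4 remove [pkalo] add [ejzh,qeiz] -> 8 lines: iyn veli etxkm ohsd ejzh qeiz ftou cqk
Hunk 2: at line 4 remove [qeiz] add [rnmm,ospys,sgghz] -> 10 lines: iyn veli etxkm ohsd ejzh rnmm ospys sgghz ftou cqk
Hunk 3: at line 6 remove [ospys] add [epac,izql,nheot] -> 12 lines: iyn veli etxkm ohsd ejzh rnmm epac izql nheot sgghz ftou cqk
Hunk 4: at line 10 remove [ftou] add [jxsb,xwihf,ozzo] -> 14 lines: iyn veli etxkm ohsd ejzh rnmm epac izql nheot sgghz jxsb xwihf ozzo cqk
Hunk 5: at line 1 remove [etxkm] add [sinc,gxuy] -> 15 lines: iyn veli sinc gxuy ohsd ejzh rnmm epac izql nheot sgghz jxsb xwihf ozzo cqk
Hunk 6: at line 4 remove [ejzh] add [ggld,vbt,rdav] -> 17 lines: iyn veli sinc gxuy ohsd ggld vbt rdav rnmm epac izql nheot sgghz jxsb xwihf ozzo cqk

Answer: iyn
veli
sinc
gxuy
ohsd
ggld
vbt
rdav
rnmm
epac
izql
nheot
sgghz
jxsb
xwihf
ozzo
cqk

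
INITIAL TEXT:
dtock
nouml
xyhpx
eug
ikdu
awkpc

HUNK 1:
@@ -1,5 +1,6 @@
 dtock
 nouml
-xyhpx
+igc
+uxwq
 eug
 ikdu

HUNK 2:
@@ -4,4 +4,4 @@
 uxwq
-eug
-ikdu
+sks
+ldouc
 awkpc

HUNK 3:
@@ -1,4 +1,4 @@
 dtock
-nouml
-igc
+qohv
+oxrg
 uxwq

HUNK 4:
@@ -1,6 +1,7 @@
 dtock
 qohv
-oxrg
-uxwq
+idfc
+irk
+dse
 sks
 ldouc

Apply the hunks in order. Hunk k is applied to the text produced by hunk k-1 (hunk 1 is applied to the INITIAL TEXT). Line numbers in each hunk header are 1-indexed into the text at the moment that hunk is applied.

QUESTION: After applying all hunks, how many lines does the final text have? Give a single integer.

Hunk 1: at line 1 remove [xyhpx] add [igc,uxwq] -> 7 lines: dtock nouml igc uxwq eug ikdu awkpc
Hunk 2: at line 4 remove [eug,ikdu] add [sks,ldouc] -> 7 lines: dtock nouml igc uxwq sks ldouc awkpc
Hunk 3: at line 1 remove [nouml,igc] add [qohv,oxrg] -> 7 lines: dtock qohv oxrg uxwq sks ldouc awkpc
Hunk 4: at line 1 remove [oxrg,uxwq] add [idfc,irk,dse] -> 8 lines: dtock qohv idfc irk dse sks ldouc awkpc
Final line count: 8

Answer: 8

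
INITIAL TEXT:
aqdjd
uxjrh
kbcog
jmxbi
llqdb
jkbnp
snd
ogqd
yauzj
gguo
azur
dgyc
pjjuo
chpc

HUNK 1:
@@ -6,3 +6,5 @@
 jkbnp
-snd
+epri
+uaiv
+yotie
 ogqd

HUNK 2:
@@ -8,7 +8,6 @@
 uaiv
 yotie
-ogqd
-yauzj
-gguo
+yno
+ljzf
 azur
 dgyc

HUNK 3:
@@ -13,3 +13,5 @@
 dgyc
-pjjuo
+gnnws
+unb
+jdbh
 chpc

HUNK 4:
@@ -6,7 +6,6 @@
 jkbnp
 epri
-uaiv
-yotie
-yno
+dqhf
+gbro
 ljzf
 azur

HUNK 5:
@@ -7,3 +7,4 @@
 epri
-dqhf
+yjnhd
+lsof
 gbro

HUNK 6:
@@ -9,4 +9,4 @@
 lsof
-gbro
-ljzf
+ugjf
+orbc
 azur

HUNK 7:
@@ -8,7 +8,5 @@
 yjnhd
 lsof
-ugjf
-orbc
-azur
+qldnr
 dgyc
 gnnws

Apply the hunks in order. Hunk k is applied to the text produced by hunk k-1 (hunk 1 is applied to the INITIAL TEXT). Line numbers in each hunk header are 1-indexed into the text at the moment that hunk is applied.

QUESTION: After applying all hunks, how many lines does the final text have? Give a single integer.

Answer: 15

Derivation:
Hunk 1: at line 6 remove [snd] add [epri,uaiv,yotie] -> 16 lines: aqdjd uxjrh kbcog jmxbi llqdb jkbnp epri uaiv yotie ogqd yauzj gguo azur dgyc pjjuo chpc
Hunk 2: at line 8 remove [ogqd,yauzj,gguo] add [yno,ljzf] -> 15 lines: aqdjd uxjrh kbcog jmxbi llqdb jkbnp epri uaiv yotie yno ljzf azur dgyc pjjuo chpc
Hunk 3: at line 13 remove [pjjuo] add [gnnws,unb,jdbh] -> 17 lines: aqdjd uxjrh kbcog jmxbi llqdb jkbnp epri uaiv yotie yno ljzf azur dgyc gnnws unb jdbh chpc
Hunk 4: at line 6 remove [uaiv,yotie,yno] add [dqhf,gbro] -> 16 lines: aqdjd uxjrh kbcog jmxbi llqdb jkbnp epri dqhf gbro ljzf azur dgyc gnnws unb jdbh chpc
Hunk 5: at line 7 remove [dqhf] add [yjnhd,lsof] -> 17 lines: aqdjd uxjrh kbcog jmxbi llqdb jkbnp epri yjnhd lsof gbro ljzf azur dgyc gnnws unb jdbh chpc
Hunk 6: at line 9 remove [gbro,ljzf] add [ugjf,orbc] -> 17 lines: aqdjd uxjrh kbcog jmxbi llqdb jkbnp epri yjnhd lsof ugjf orbc azur dgyc gnnws unb jdbh chpc
Hunk 7: at line 8 remove [ugjf,orbc,azur] add [qldnr] -> 15 lines: aqdjd uxjrh kbcog jmxbi llqdb jkbnp epri yjnhd lsof qldnr dgyc gnnws unb jdbh chpc
Final line count: 15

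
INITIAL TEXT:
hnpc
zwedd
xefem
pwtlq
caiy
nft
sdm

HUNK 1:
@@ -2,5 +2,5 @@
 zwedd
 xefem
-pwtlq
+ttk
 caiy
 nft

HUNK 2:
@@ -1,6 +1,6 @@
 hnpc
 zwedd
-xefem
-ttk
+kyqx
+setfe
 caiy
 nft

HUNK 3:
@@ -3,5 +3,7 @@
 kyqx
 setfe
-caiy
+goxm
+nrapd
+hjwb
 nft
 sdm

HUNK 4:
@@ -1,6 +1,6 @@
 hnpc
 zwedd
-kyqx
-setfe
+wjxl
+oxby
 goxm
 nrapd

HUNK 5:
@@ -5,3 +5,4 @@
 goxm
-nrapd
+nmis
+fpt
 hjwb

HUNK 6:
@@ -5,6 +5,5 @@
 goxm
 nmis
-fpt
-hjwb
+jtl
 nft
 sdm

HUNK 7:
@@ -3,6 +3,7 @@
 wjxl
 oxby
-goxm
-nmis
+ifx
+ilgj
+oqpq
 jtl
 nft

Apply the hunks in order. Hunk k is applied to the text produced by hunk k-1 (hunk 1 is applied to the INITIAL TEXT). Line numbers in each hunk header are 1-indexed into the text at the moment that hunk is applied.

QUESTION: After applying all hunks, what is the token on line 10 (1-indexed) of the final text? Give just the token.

Hunk 1: at line 2 remove [pwtlq] add [ttk] -> 7 lines: hnpc zwedd xefem ttk caiy nft sdm
Hunk 2: at line 1 remove [xefem,ttk] add [kyqx,setfe] -> 7 lines: hnpc zwedd kyqx setfe caiy nft sdm
Hunk 3: at line 3 remove [caiy] add [goxm,nrapd,hjwb] -> 9 lines: hnpc zwedd kyqx setfe goxm nrapd hjwb nft sdm
Hunk 4: at line 1 remove [kyqx,setfe] add [wjxl,oxby] -> 9 lines: hnpc zwedd wjxl oxby goxm nrapd hjwb nft sdm
Hunk 5: at line 5 remove [nrapd] add [nmis,fpt] -> 10 lines: hnpc zwedd wjxl oxby goxm nmis fpt hjwb nft sdm
Hunk 6: at line 5 remove [fpt,hjwb] add [jtl] -> 9 lines: hnpc zwedd wjxl oxby goxm nmis jtl nft sdm
Hunk 7: at line 3 remove [goxm,nmis] add [ifx,ilgj,oqpq] -> 10 lines: hnpc zwedd wjxl oxby ifx ilgj oqpq jtl nft sdm
Final line 10: sdm

Answer: sdm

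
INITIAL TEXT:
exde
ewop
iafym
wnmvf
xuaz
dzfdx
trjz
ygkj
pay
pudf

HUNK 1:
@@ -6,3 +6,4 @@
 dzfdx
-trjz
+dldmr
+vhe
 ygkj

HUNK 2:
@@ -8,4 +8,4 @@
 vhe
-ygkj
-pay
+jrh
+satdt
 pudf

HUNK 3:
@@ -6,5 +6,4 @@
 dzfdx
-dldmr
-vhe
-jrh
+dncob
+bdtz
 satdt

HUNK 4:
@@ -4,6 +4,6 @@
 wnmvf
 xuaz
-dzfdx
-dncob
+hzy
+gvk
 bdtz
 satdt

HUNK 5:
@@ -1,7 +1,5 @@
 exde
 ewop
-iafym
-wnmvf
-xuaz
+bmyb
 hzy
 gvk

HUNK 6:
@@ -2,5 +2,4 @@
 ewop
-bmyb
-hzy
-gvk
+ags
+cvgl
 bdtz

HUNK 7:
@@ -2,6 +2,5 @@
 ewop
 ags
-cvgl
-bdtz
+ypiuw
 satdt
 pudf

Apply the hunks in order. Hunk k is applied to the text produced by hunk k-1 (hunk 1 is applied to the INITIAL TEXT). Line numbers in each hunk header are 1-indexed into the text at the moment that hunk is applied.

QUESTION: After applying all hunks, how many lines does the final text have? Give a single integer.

Hunk 1: at line 6 remove [trjz] add [dldmr,vhe] -> 11 lines: exde ewop iafym wnmvf xuaz dzfdx dldmr vhe ygkj pay pudf
Hunk 2: at line 8 remove [ygkj,pay] add [jrh,satdt] -> 11 lines: exde ewop iafym wnmvf xuaz dzfdx dldmr vhe jrh satdt pudf
Hunk 3: at line 6 remove [dldmr,vhe,jrh] add [dncob,bdtz] -> 10 lines: exde ewop iafym wnmvf xuaz dzfdx dncob bdtz satdt pudf
Hunk 4: at line 4 remove [dzfdx,dncob] add [hzy,gvk] -> 10 lines: exde ewop iafym wnmvf xuaz hzy gvk bdtz satdt pudf
Hunk 5: at line 1 remove [iafym,wnmvf,xuaz] add [bmyb] -> 8 lines: exde ewop bmyb hzy gvk bdtz satdt pudf
Hunk 6: at line 2 remove [bmyb,hzy,gvk] add [ags,cvgl] -> 7 lines: exde ewop ags cvgl bdtz satdt pudf
Hunk 7: at line 2 remove [cvgl,bdtz] add [ypiuw] -> 6 lines: exde ewop ags ypiuw satdt pudf
Final line count: 6

Answer: 6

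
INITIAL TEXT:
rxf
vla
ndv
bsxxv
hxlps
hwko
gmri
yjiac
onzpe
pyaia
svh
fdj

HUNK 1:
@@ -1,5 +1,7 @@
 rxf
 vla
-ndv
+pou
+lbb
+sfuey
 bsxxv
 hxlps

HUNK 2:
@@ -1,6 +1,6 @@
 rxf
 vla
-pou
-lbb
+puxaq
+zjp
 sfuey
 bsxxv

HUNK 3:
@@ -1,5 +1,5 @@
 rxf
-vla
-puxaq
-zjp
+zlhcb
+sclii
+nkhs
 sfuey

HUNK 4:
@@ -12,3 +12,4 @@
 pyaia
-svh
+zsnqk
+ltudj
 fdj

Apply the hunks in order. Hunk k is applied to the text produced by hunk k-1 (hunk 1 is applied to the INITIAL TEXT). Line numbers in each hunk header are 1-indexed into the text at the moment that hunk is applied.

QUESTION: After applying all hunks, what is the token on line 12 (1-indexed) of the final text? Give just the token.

Hunk 1: at line 1 remove [ndv] add [pou,lbb,sfuey] -> 14 lines: rxf vla pou lbb sfuey bsxxv hxlps hwko gmri yjiac onzpe pyaia svh fdj
Hunk 2: at line 1 remove [pou,lbb] add [puxaq,zjp] -> 14 lines: rxf vla puxaq zjp sfuey bsxxv hxlps hwko gmri yjiac onzpe pyaia svh fdj
Hunk 3: at line 1 remove [vla,puxaq,zjp] add [zlhcb,sclii,nkhs] -> 14 lines: rxf zlhcb sclii nkhs sfuey bsxxv hxlps hwko gmri yjiac onzpe pyaia svh fdj
Hunk 4: at line 12 remove [svh] add [zsnqk,ltudj] -> 15 lines: rxf zlhcb sclii nkhs sfuey bsxxv hxlps hwko gmri yjiac onzpe pyaia zsnqk ltudj fdj
Final line 12: pyaia

Answer: pyaia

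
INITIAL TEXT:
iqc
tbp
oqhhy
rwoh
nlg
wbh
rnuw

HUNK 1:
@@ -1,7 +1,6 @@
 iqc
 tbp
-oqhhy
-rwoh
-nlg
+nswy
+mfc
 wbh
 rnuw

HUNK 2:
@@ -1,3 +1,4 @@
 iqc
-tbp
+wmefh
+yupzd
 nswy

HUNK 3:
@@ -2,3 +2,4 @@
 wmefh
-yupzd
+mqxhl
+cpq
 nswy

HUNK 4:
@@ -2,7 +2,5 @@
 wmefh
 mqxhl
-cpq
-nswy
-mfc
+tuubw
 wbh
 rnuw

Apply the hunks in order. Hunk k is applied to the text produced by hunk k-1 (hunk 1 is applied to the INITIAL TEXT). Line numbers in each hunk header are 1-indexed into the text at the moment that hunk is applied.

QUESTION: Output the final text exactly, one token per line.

Answer: iqc
wmefh
mqxhl
tuubw
wbh
rnuw

Derivation:
Hunk 1: at line 1 remove [oqhhy,rwoh,nlg] add [nswy,mfc] -> 6 lines: iqc tbp nswy mfc wbh rnuw
Hunk 2: at line 1 remove [tbp] add [wmefh,yupzd] -> 7 lines: iqc wmefh yupzd nswy mfc wbh rnuw
Hunk 3: at line 2 remove [yupzd] add [mqxhl,cpq] -> 8 lines: iqc wmefh mqxhl cpq nswy mfc wbh rnuw
Hunk 4: at line 2 remove [cpq,nswy,mfc] add [tuubw] -> 6 lines: iqc wmefh mqxhl tuubw wbh rnuw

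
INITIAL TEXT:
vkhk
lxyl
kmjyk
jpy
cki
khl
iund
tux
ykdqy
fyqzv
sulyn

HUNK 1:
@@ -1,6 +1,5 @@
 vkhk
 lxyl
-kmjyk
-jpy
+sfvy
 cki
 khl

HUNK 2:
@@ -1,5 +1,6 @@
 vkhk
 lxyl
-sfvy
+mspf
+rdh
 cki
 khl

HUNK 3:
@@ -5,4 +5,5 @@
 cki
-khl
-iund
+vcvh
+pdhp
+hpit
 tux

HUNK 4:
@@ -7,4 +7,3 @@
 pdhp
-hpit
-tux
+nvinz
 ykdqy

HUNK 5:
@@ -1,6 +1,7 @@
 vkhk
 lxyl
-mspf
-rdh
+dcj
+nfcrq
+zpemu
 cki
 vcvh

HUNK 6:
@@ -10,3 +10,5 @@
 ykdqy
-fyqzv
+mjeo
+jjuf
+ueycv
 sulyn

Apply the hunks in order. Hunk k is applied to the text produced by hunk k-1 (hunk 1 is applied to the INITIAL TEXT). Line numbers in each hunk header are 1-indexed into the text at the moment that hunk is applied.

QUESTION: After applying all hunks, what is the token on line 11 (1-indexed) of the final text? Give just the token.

Answer: mjeo

Derivation:
Hunk 1: at line 1 remove [kmjyk,jpy] add [sfvy] -> 10 lines: vkhk lxyl sfvy cki khl iund tux ykdqy fyqzv sulyn
Hunk 2: at line 1 remove [sfvy] add [mspf,rdh] -> 11 lines: vkhk lxyl mspf rdh cki khl iund tux ykdqy fyqzv sulyn
Hunk 3: at line 5 remove [khl,iund] add [vcvh,pdhp,hpit] -> 12 lines: vkhk lxyl mspf rdh cki vcvh pdhp hpit tux ykdqy fyqzv sulyn
Hunk 4: at line 7 remove [hpit,tux] add [nvinz] -> 11 lines: vkhk lxyl mspf rdh cki vcvh pdhp nvinz ykdqy fyqzv sulyn
Hunk 5: at line 1 remove [mspf,rdh] add [dcj,nfcrq,zpemu] -> 12 lines: vkhk lxyl dcj nfcrq zpemu cki vcvh pdhp nvinz ykdqy fyqzv sulyn
Hunk 6: at line 10 remove [fyqzv] add [mjeo,jjuf,ueycv] -> 14 lines: vkhk lxyl dcj nfcrq zpemu cki vcvh pdhp nvinz ykdqy mjeo jjuf ueycv sulyn
Final line 11: mjeo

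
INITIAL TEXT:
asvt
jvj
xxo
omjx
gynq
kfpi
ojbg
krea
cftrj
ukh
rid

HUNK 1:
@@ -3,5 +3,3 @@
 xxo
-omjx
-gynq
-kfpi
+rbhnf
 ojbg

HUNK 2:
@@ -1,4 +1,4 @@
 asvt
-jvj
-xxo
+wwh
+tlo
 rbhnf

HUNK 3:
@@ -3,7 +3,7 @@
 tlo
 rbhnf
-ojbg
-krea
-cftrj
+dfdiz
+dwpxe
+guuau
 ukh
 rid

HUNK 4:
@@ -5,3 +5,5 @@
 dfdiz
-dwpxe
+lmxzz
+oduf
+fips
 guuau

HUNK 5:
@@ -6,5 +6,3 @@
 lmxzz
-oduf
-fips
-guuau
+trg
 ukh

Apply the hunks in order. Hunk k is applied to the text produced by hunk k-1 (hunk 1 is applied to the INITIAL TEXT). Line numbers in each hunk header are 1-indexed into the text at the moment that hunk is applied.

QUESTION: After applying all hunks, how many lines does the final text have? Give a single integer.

Answer: 9

Derivation:
Hunk 1: at line 3 remove [omjx,gynq,kfpi] add [rbhnf] -> 9 lines: asvt jvj xxo rbhnf ojbg krea cftrj ukh rid
Hunk 2: at line 1 remove [jvj,xxo] add [wwh,tlo] -> 9 lines: asvt wwh tlo rbhnf ojbg krea cftrj ukh rid
Hunk 3: at line 3 remove [ojbg,krea,cftrj] add [dfdiz,dwpxe,guuau] -> 9 lines: asvt wwh tlo rbhnf dfdiz dwpxe guuau ukh rid
Hunk 4: at line 5 remove [dwpxe] add [lmxzz,oduf,fips] -> 11 lines: asvt wwh tlo rbhnf dfdiz lmxzz oduf fips guuau ukh rid
Hunk 5: at line 6 remove [oduf,fips,guuau] add [trg] -> 9 lines: asvt wwh tlo rbhnf dfdiz lmxzz trg ukh rid
Final line count: 9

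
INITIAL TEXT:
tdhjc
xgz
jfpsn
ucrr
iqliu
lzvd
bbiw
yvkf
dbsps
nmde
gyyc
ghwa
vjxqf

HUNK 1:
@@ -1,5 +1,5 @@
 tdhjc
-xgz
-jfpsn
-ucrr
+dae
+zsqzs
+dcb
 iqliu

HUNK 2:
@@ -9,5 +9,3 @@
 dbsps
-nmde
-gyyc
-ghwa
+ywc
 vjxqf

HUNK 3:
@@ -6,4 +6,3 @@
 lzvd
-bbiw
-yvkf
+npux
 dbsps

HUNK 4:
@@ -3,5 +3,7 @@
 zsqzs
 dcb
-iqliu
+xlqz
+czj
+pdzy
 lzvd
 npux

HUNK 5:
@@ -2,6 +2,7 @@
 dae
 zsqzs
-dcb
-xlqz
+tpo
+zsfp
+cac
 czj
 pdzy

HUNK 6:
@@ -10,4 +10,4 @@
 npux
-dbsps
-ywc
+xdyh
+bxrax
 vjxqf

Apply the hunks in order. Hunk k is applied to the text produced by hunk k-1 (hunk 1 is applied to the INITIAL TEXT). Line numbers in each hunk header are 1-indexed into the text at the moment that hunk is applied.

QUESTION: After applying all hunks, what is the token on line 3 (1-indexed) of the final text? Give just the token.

Answer: zsqzs

Derivation:
Hunk 1: at line 1 remove [xgz,jfpsn,ucrr] add [dae,zsqzs,dcb] -> 13 lines: tdhjc dae zsqzs dcb iqliu lzvd bbiw yvkf dbsps nmde gyyc ghwa vjxqf
Hunk 2: at line 9 remove [nmde,gyyc,ghwa] add [ywc] -> 11 lines: tdhjc dae zsqzs dcb iqliu lzvd bbiw yvkf dbsps ywc vjxqf
Hunk 3: at line 6 remove [bbiw,yvkf] add [npux] -> 10 lines: tdhjc dae zsqzs dcb iqliu lzvd npux dbsps ywc vjxqf
Hunk 4: at line 3 remove [iqliu] add [xlqz,czj,pdzy] -> 12 lines: tdhjc dae zsqzs dcb xlqz czj pdzy lzvd npux dbsps ywc vjxqf
Hunk 5: at line 2 remove [dcb,xlqz] add [tpo,zsfp,cac] -> 13 lines: tdhjc dae zsqzs tpo zsfp cac czj pdzy lzvd npux dbsps ywc vjxqf
Hunk 6: at line 10 remove [dbsps,ywc] add [xdyh,bxrax] -> 13 lines: tdhjc dae zsqzs tpo zsfp cac czj pdzy lzvd npux xdyh bxrax vjxqf
Final line 3: zsqzs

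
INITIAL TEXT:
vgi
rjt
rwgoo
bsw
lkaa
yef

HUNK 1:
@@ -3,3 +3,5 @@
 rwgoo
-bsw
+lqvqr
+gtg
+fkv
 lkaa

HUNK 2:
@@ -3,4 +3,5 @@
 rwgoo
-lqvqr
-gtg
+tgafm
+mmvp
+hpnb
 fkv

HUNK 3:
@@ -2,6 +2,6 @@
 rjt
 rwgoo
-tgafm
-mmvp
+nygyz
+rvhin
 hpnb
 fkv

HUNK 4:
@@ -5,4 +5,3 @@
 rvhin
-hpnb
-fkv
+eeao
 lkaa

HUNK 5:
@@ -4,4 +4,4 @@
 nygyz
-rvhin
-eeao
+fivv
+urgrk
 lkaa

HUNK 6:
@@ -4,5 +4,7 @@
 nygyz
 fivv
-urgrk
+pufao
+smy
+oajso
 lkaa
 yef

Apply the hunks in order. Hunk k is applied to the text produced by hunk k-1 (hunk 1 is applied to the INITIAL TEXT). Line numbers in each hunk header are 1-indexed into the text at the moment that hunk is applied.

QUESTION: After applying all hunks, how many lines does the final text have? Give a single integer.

Hunk 1: at line 3 remove [bsw] add [lqvqr,gtg,fkv] -> 8 lines: vgi rjt rwgoo lqvqr gtg fkv lkaa yef
Hunk 2: at line 3 remove [lqvqr,gtg] add [tgafm,mmvp,hpnb] -> 9 lines: vgi rjt rwgoo tgafm mmvp hpnb fkv lkaa yef
Hunk 3: at line 2 remove [tgafm,mmvp] add [nygyz,rvhin] -> 9 lines: vgi rjt rwgoo nygyz rvhin hpnb fkv lkaa yef
Hunk 4: at line 5 remove [hpnb,fkv] add [eeao] -> 8 lines: vgi rjt rwgoo nygyz rvhin eeao lkaa yef
Hunk 5: at line 4 remove [rvhin,eeao] add [fivv,urgrk] -> 8 lines: vgi rjt rwgoo nygyz fivv urgrk lkaa yef
Hunk 6: at line 4 remove [urgrk] add [pufao,smy,oajso] -> 10 lines: vgi rjt rwgoo nygyz fivv pufao smy oajso lkaa yef
Final line count: 10

Answer: 10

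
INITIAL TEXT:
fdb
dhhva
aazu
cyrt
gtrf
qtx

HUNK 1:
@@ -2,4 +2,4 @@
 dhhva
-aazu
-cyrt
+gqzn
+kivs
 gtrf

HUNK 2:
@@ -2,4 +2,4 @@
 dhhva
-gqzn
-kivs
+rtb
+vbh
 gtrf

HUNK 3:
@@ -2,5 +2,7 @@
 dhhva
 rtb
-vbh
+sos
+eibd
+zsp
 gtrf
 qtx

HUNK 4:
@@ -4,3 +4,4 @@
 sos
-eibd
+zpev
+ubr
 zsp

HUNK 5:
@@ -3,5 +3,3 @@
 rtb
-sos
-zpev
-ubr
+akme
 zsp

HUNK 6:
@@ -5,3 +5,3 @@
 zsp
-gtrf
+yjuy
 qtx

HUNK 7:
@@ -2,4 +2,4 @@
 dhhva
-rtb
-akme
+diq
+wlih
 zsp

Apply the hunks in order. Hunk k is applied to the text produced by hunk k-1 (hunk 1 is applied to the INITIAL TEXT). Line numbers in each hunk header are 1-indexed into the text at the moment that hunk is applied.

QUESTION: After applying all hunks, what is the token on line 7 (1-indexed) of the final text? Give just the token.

Hunk 1: at line 2 remove [aazu,cyrt] add [gqzn,kivs] -> 6 lines: fdb dhhva gqzn kivs gtrf qtx
Hunk 2: at line 2 remove [gqzn,kivs] add [rtb,vbh] -> 6 lines: fdb dhhva rtb vbh gtrf qtx
Hunk 3: at line 2 remove [vbh] add [sos,eibd,zsp] -> 8 lines: fdb dhhva rtb sos eibd zsp gtrf qtx
Hunk 4: at line 4 remove [eibd] add [zpev,ubr] -> 9 lines: fdb dhhva rtb sos zpev ubr zsp gtrf qtx
Hunk 5: at line 3 remove [sos,zpev,ubr] add [akme] -> 7 lines: fdb dhhva rtb akme zsp gtrf qtx
Hunk 6: at line 5 remove [gtrf] add [yjuy] -> 7 lines: fdb dhhva rtb akme zsp yjuy qtx
Hunk 7: at line 2 remove [rtb,akme] add [diq,wlih] -> 7 lines: fdb dhhva diq wlih zsp yjuy qtx
Final line 7: qtx

Answer: qtx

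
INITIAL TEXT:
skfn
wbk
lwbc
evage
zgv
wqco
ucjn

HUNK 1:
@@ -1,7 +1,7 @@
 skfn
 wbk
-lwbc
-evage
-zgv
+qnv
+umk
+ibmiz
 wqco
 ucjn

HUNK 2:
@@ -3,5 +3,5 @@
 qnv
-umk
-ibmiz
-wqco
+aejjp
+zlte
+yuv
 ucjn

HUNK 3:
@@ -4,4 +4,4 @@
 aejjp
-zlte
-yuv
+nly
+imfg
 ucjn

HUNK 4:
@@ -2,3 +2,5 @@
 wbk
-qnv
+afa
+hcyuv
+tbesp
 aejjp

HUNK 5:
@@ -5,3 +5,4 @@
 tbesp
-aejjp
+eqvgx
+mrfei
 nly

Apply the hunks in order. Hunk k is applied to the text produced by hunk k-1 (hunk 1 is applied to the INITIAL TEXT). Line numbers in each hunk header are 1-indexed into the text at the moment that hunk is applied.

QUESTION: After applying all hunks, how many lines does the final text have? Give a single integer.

Answer: 10

Derivation:
Hunk 1: at line 1 remove [lwbc,evage,zgv] add [qnv,umk,ibmiz] -> 7 lines: skfn wbk qnv umk ibmiz wqco ucjn
Hunk 2: at line 3 remove [umk,ibmiz,wqco] add [aejjp,zlte,yuv] -> 7 lines: skfn wbk qnv aejjp zlte yuv ucjn
Hunk 3: at line 4 remove [zlte,yuv] add [nly,imfg] -> 7 lines: skfn wbk qnv aejjp nly imfg ucjn
Hunk 4: at line 2 remove [qnv] add [afa,hcyuv,tbesp] -> 9 lines: skfn wbk afa hcyuv tbesp aejjp nly imfg ucjn
Hunk 5: at line 5 remove [aejjp] add [eqvgx,mrfei] -> 10 lines: skfn wbk afa hcyuv tbesp eqvgx mrfei nly imfg ucjn
Final line count: 10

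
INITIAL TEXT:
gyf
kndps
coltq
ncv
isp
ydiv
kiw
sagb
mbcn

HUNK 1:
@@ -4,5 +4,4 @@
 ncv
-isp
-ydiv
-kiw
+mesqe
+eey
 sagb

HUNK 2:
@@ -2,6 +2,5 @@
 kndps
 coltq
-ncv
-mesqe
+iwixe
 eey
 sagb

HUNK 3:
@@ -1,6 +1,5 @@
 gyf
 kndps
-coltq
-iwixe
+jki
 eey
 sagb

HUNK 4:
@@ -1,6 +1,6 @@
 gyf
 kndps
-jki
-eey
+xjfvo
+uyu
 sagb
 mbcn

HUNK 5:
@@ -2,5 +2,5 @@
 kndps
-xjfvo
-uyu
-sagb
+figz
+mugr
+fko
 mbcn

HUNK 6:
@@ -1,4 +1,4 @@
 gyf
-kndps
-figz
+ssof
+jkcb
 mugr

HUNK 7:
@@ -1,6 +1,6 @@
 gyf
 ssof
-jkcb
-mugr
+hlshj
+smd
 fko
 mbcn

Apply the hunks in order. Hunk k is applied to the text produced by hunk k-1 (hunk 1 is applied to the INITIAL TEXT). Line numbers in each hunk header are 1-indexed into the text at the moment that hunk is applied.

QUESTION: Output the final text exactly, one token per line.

Answer: gyf
ssof
hlshj
smd
fko
mbcn

Derivation:
Hunk 1: at line 4 remove [isp,ydiv,kiw] add [mesqe,eey] -> 8 lines: gyf kndps coltq ncv mesqe eey sagb mbcn
Hunk 2: at line 2 remove [ncv,mesqe] add [iwixe] -> 7 lines: gyf kndps coltq iwixe eey sagb mbcn
Hunk 3: at line 1 remove [coltq,iwixe] add [jki] -> 6 lines: gyf kndps jki eey sagb mbcn
Hunk 4: at line 1 remove [jki,eey] add [xjfvo,uyu] -> 6 lines: gyf kndps xjfvo uyu sagb mbcn
Hunk 5: at line 2 remove [xjfvo,uyu,sagb] add [figz,mugr,fko] -> 6 lines: gyf kndps figz mugr fko mbcn
Hunk 6: at line 1 remove [kndps,figz] add [ssof,jkcb] -> 6 lines: gyf ssof jkcb mugr fko mbcn
Hunk 7: at line 1 remove [jkcb,mugr] add [hlshj,smd] -> 6 lines: gyf ssof hlshj smd fko mbcn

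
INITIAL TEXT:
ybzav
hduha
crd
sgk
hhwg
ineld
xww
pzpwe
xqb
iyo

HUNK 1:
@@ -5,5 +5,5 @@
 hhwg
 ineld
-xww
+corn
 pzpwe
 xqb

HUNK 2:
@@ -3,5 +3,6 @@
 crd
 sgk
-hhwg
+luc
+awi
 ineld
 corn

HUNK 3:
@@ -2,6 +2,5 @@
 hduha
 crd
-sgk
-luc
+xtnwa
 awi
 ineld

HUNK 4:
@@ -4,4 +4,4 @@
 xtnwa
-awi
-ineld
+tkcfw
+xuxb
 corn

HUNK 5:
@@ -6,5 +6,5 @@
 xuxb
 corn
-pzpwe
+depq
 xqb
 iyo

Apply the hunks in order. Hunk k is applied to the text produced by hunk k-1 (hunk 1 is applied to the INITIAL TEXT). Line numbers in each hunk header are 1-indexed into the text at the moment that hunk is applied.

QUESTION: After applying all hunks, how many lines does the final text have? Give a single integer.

Answer: 10

Derivation:
Hunk 1: at line 5 remove [xww] add [corn] -> 10 lines: ybzav hduha crd sgk hhwg ineld corn pzpwe xqb iyo
Hunk 2: at line 3 remove [hhwg] add [luc,awi] -> 11 lines: ybzav hduha crd sgk luc awi ineld corn pzpwe xqb iyo
Hunk 3: at line 2 remove [sgk,luc] add [xtnwa] -> 10 lines: ybzav hduha crd xtnwa awi ineld corn pzpwe xqb iyo
Hunk 4: at line 4 remove [awi,ineld] add [tkcfw,xuxb] -> 10 lines: ybzav hduha crd xtnwa tkcfw xuxb corn pzpwe xqb iyo
Hunk 5: at line 6 remove [pzpwe] add [depq] -> 10 lines: ybzav hduha crd xtnwa tkcfw xuxb corn depq xqb iyo
Final line count: 10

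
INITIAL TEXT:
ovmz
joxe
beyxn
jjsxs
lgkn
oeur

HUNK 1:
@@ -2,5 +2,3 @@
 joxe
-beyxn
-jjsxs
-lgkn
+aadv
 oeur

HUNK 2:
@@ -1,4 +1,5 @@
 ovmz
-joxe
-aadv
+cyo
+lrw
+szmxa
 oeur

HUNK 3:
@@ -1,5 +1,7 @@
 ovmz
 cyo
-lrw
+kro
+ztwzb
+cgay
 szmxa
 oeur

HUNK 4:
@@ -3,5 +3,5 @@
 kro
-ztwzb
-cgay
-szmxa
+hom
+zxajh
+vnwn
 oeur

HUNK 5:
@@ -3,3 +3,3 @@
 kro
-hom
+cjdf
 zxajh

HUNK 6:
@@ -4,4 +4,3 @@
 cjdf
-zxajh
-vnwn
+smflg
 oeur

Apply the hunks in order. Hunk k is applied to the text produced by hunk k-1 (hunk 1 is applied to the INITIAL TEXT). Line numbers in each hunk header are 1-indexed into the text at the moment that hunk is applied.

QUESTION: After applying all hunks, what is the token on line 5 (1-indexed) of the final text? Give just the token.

Answer: smflg

Derivation:
Hunk 1: at line 2 remove [beyxn,jjsxs,lgkn] add [aadv] -> 4 lines: ovmz joxe aadv oeur
Hunk 2: at line 1 remove [joxe,aadv] add [cyo,lrw,szmxa] -> 5 lines: ovmz cyo lrw szmxa oeur
Hunk 3: at line 1 remove [lrw] add [kro,ztwzb,cgay] -> 7 lines: ovmz cyo kro ztwzb cgay szmxa oeur
Hunk 4: at line 3 remove [ztwzb,cgay,szmxa] add [hom,zxajh,vnwn] -> 7 lines: ovmz cyo kro hom zxajh vnwn oeur
Hunk 5: at line 3 remove [hom] add [cjdf] -> 7 lines: ovmz cyo kro cjdf zxajh vnwn oeur
Hunk 6: at line 4 remove [zxajh,vnwn] add [smflg] -> 6 lines: ovmz cyo kro cjdf smflg oeur
Final line 5: smflg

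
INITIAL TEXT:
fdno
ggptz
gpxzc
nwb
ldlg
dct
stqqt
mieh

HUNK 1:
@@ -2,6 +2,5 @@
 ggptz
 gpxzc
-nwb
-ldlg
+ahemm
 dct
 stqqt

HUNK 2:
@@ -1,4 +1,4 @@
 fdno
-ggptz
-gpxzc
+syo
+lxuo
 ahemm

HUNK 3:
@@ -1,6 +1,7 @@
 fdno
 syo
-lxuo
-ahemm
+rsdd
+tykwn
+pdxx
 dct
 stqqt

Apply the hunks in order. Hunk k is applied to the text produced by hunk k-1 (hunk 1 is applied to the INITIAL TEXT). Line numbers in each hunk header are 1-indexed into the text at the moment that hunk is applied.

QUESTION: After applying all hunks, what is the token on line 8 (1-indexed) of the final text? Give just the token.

Hunk 1: at line 2 remove [nwb,ldlg] add [ahemm] -> 7 lines: fdno ggptz gpxzc ahemm dct stqqt mieh
Hunk 2: at line 1 remove [ggptz,gpxzc] add [syo,lxuo] -> 7 lines: fdno syo lxuo ahemm dct stqqt mieh
Hunk 3: at line 1 remove [lxuo,ahemm] add [rsdd,tykwn,pdxx] -> 8 lines: fdno syo rsdd tykwn pdxx dct stqqt mieh
Final line 8: mieh

Answer: mieh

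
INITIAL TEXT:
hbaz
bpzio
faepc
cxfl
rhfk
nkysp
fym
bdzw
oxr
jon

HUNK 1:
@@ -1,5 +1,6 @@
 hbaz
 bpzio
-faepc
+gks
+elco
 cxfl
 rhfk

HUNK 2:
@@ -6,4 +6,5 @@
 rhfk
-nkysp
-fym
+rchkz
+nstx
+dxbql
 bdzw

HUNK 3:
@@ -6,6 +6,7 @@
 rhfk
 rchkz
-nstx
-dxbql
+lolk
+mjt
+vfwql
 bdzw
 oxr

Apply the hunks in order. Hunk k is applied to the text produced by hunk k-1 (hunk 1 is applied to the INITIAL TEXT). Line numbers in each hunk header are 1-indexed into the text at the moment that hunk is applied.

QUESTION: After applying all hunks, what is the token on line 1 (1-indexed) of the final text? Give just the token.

Answer: hbaz

Derivation:
Hunk 1: at line 1 remove [faepc] add [gks,elco] -> 11 lines: hbaz bpzio gks elco cxfl rhfk nkysp fym bdzw oxr jon
Hunk 2: at line 6 remove [nkysp,fym] add [rchkz,nstx,dxbql] -> 12 lines: hbaz bpzio gks elco cxfl rhfk rchkz nstx dxbql bdzw oxr jon
Hunk 3: at line 6 remove [nstx,dxbql] add [lolk,mjt,vfwql] -> 13 lines: hbaz bpzio gks elco cxfl rhfk rchkz lolk mjt vfwql bdzw oxr jon
Final line 1: hbaz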